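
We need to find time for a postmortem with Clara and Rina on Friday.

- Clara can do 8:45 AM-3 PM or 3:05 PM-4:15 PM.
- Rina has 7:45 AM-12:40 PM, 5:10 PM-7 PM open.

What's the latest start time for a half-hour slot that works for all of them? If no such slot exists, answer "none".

Clara ∩ Rina: 08:45-12:40.
So the common availability across everyone is 08:45-12:40.
The last common window of at least 30 minutes is 08:45-12:40; a 30-minute meeting can start as late as 12:10 and still end by 12:40.

12:10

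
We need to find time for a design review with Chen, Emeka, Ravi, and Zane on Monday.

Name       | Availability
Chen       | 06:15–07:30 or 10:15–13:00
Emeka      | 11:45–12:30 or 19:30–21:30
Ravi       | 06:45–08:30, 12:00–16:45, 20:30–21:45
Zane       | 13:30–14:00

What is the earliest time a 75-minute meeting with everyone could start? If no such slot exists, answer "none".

none

Chen ∩ Emeka: 11:45-12:30.
Chen ∩ Emeka ∩ Ravi: 12:00-12:30.
Chen ∩ Emeka ∩ Ravi ∩ Zane: ∅.
There is no time when everyone is free.
No common window is at least 75 minutes long.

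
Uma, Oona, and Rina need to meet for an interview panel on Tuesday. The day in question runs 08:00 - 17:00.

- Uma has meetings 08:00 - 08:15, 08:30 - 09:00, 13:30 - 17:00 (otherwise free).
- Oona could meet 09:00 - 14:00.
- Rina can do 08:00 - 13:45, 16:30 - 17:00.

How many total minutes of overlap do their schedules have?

Uma free: 08:15-08:30, 09:00-13:30 (invert busy blocks within the working day).
Oona free: 09:00-14:00.
Rina free: 08:00-13:45, 16:30-17:00.
Uma ∩ Oona: 09:00-13:30.
Uma ∩ Oona ∩ Rina: 09:00-13:30.
So the common availability across everyone is 09:00-13:30.
That's a single block of 270 minutes.

270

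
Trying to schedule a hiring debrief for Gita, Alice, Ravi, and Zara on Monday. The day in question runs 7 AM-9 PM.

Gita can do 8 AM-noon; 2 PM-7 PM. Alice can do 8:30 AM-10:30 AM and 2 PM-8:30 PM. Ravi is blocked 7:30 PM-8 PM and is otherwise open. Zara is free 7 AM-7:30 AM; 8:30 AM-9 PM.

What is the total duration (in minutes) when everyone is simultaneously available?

420

Gita free: 08:00-12:00, 14:00-19:00.
Alice free: 08:30-10:30, 14:00-20:30.
Ravi free: 07:00-19:30, 20:00-21:00 (invert busy blocks within the working day).
Zara free: 07:00-07:30, 08:30-21:00.
Gita ∩ Alice: 08:30-10:30, 14:00-19:00.
Gita ∩ Alice ∩ Ravi: 08:30-10:30, 14:00-19:00.
Gita ∩ Alice ∩ Ravi ∩ Zara: 08:30-10:30, 14:00-19:00.
Those are the intersection windows.
Summing the common windows: 120 + 300 = 420 minutes.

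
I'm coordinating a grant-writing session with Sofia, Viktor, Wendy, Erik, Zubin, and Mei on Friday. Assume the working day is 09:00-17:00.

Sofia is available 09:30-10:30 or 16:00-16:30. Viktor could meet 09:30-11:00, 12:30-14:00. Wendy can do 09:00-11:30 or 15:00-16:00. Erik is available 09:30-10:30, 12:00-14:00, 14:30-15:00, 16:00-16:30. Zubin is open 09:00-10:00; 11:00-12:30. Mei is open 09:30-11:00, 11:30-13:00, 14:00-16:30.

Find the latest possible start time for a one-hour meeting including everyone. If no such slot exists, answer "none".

Sofia ∩ Viktor: 09:30-10:30.
Sofia ∩ Viktor ∩ Wendy: 09:30-10:30.
Sofia ∩ Viktor ∩ Wendy ∩ Erik: 09:30-10:30.
Sofia ∩ Viktor ∩ Wendy ∩ Erik ∩ Zubin: 09:30-10:00.
Sofia ∩ Viktor ∩ Wendy ∩ Erik ∩ Zubin ∩ Mei: 09:30-10:00.
So the common availability across everyone is 09:30-10:00.
No common window is at least 60 minutes long.

none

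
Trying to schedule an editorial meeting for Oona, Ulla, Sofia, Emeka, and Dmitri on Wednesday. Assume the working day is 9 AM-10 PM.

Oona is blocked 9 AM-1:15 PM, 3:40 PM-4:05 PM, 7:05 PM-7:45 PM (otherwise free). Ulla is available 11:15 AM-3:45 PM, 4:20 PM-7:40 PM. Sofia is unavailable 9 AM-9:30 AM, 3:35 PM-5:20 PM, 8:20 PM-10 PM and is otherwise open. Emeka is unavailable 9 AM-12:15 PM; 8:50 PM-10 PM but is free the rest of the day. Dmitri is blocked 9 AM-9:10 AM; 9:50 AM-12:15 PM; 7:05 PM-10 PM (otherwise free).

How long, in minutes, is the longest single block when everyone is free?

140

Oona free: 13:15-15:40, 16:05-19:05, 19:45-22:00 (invert busy blocks within the working day).
Ulla free: 11:15-15:45, 16:20-19:40.
Sofia free: 09:30-15:35, 17:20-20:20 (invert busy blocks within the working day).
Emeka free: 12:15-20:50 (invert busy blocks within the working day).
Dmitri free: 09:10-09:50, 12:15-19:05 (invert busy blocks within the working day).
Oona ∩ Ulla: 13:15-15:40, 16:20-19:05.
Oona ∩ Ulla ∩ Sofia: 13:15-15:35, 17:20-19:05.
Oona ∩ Ulla ∩ Sofia ∩ Emeka: 13:15-15:35, 17:20-19:05.
Oona ∩ Ulla ∩ Sofia ∩ Emeka ∩ Dmitri: 13:15-15:35, 17:20-19:05.
The longest is 13:15-15:35 at 140 minutes.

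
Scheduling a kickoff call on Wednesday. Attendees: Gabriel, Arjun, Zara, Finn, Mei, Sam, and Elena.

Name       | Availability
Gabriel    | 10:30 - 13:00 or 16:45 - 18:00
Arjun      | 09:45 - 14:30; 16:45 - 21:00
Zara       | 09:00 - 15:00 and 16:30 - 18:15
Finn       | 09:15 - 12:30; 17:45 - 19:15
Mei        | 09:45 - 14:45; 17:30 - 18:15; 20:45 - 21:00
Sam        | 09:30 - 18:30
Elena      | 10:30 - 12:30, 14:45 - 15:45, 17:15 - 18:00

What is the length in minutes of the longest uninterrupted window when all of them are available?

Gabriel ∩ Arjun: 10:30-13:00, 16:45-18:00.
Gabriel ∩ Arjun ∩ Zara: 10:30-13:00, 16:45-18:00.
Gabriel ∩ Arjun ∩ Zara ∩ Finn: 10:30-12:30, 17:45-18:00.
Gabriel ∩ Arjun ∩ Zara ∩ Finn ∩ Mei: 10:30-12:30, 17:45-18:00.
Gabriel ∩ Arjun ∩ Zara ∩ Finn ∩ Mei ∩ Sam: 10:30-12:30, 17:45-18:00.
Gabriel ∩ Arjun ∩ Zara ∩ Finn ∩ Mei ∩ Sam ∩ Elena: 10:30-12:30, 17:45-18:00.
So the common availability across everyone is 10:30-12:30, 17:45-18:00.
The longest is 10:30-12:30 at 120 minutes.

120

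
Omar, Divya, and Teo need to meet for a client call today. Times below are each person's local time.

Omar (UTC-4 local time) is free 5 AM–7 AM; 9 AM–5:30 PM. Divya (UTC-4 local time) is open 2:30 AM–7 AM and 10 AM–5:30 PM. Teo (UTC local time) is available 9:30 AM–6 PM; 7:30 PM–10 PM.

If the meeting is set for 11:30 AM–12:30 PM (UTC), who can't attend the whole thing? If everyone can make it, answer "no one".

Divya, Omar

Omar in UTC: 09:00-11:00, 13:00-21:30 (add 4h to convert from UTC-4).
Divya in UTC: 06:30-11:00, 14:00-21:30 (add 4h to convert from UTC-4).
Teo in UTC: 09:30-18:00, 19:30-22:00.
Omar: not fully free for 11:30-12:30. Divya: not fully free for 11:30-12:30. Teo: free for 11:30-12:30.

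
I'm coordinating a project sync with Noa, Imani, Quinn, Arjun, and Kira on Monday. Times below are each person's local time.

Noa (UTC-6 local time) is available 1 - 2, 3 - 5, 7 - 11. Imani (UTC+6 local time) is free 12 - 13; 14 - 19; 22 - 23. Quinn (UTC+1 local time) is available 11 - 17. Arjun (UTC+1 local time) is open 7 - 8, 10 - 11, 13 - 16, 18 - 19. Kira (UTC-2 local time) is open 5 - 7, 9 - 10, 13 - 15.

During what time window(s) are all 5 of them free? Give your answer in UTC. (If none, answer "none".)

Noa in UTC: 07:00-08:00, 09:00-11:00, 13:00-17:00 (add 6h to convert from UTC-6).
Imani in UTC: 06:00-07:00, 08:00-13:00, 16:00-17:00 (subtract 6h to convert from UTC+6).
Quinn in UTC: 10:00-16:00 (subtract 1h to convert from UTC+1).
Arjun in UTC: 06:00-07:00, 09:00-10:00, 12:00-15:00, 17:00-18:00 (subtract 1h to convert from UTC+1).
Kira in UTC: 07:00-09:00, 11:00-12:00, 15:00-17:00 (add 2h to convert from UTC-2).
Noa ∩ Imani: 09:00-11:00, 16:00-17:00.
Noa ∩ Imani ∩ Quinn: 10:00-11:00.
Noa ∩ Imani ∩ Quinn ∩ Arjun: ∅.
Noa ∩ Imani ∩ Quinn ∩ Arjun ∩ Kira: ∅.
There is no time when everyone is free.

none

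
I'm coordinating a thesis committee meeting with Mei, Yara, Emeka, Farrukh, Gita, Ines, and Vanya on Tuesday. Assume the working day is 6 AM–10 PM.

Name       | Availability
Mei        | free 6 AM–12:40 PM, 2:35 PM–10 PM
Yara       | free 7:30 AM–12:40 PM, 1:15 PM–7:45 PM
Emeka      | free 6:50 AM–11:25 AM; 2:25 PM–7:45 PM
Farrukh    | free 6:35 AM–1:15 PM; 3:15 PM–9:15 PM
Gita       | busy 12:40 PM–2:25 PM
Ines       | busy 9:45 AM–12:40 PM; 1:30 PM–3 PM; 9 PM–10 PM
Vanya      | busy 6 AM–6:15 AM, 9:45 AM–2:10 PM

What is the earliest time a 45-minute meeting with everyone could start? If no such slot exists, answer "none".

Mei free: 06:00-12:40, 14:35-22:00.
Yara free: 07:30-12:40, 13:15-19:45.
Emeka free: 06:50-11:25, 14:25-19:45.
Farrukh free: 06:35-13:15, 15:15-21:15.
Gita free: 06:00-12:40, 14:25-22:00 (invert busy blocks within the working day).
Ines free: 06:00-09:45, 12:40-13:30, 15:00-21:00 (invert busy blocks within the working day).
Vanya free: 06:15-09:45, 14:10-22:00 (invert busy blocks within the working day).
Mei ∩ Yara: 07:30-12:40, 14:35-19:45.
Mei ∩ Yara ∩ Emeka: 07:30-11:25, 14:35-19:45.
Mei ∩ Yara ∩ Emeka ∩ Farrukh: 07:30-11:25, 15:15-19:45.
Mei ∩ Yara ∩ Emeka ∩ Farrukh ∩ Gita: 07:30-11:25, 15:15-19:45.
Mei ∩ Yara ∩ Emeka ∩ Farrukh ∩ Gita ∩ Ines: 07:30-09:45, 15:15-19:45.
Mei ∩ Yara ∩ Emeka ∩ Farrukh ∩ Gita ∩ Ines ∩ Vanya: 07:30-09:45, 15:15-19:45.
So the common availability across everyone is 07:30-09:45, 15:15-19:45.
The first common window of at least 45 minutes is 07:30-09:45, so the earliest start is 07:30.

07:30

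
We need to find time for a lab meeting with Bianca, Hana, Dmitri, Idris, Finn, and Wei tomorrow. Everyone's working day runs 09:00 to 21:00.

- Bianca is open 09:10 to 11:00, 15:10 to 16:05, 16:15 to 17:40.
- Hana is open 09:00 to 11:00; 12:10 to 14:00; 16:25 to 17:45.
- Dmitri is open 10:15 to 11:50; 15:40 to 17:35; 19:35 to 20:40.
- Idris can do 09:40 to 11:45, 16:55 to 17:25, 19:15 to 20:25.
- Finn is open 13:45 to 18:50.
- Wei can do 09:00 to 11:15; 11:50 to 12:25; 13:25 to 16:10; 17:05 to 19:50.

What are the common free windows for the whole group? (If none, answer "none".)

17:05-17:25

Bianca ∩ Hana: 09:10-11:00, 16:25-17:40.
Bianca ∩ Hana ∩ Dmitri: 10:15-11:00, 16:25-17:35.
Bianca ∩ Hana ∩ Dmitri ∩ Idris: 10:15-11:00, 16:55-17:25.
Bianca ∩ Hana ∩ Dmitri ∩ Idris ∩ Finn: 16:55-17:25.
Bianca ∩ Hana ∩ Dmitri ∩ Idris ∩ Finn ∩ Wei: 17:05-17:25.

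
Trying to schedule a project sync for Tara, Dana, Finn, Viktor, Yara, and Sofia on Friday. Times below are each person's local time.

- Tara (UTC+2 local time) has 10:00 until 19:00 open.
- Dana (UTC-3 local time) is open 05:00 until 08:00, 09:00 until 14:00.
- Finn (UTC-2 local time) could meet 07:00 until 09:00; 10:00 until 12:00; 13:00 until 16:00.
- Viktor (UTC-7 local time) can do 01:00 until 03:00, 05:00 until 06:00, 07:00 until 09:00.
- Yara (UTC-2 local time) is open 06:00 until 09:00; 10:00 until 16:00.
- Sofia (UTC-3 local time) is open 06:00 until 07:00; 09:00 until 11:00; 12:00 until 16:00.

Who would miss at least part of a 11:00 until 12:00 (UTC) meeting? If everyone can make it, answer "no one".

Dana, Finn, Sofia, Viktor, Yara

Tara in UTC: 08:00-17:00 (subtract 2h to convert from UTC+2).
Dana in UTC: 08:00-11:00, 12:00-17:00 (add 3h to convert from UTC-3).
Finn in UTC: 09:00-11:00, 12:00-14:00, 15:00-18:00 (add 2h to convert from UTC-2).
Viktor in UTC: 08:00-10:00, 12:00-13:00, 14:00-16:00 (add 7h to convert from UTC-7).
Yara in UTC: 08:00-11:00, 12:00-18:00 (add 2h to convert from UTC-2).
Sofia in UTC: 09:00-10:00, 12:00-14:00, 15:00-19:00 (add 3h to convert from UTC-3).
Tara: free for 11:00-12:00. Dana: not fully free for 11:00-12:00. Finn: not fully free for 11:00-12:00. Viktor: not fully free for 11:00-12:00. Yara: not fully free for 11:00-12:00. Sofia: not fully free for 11:00-12:00.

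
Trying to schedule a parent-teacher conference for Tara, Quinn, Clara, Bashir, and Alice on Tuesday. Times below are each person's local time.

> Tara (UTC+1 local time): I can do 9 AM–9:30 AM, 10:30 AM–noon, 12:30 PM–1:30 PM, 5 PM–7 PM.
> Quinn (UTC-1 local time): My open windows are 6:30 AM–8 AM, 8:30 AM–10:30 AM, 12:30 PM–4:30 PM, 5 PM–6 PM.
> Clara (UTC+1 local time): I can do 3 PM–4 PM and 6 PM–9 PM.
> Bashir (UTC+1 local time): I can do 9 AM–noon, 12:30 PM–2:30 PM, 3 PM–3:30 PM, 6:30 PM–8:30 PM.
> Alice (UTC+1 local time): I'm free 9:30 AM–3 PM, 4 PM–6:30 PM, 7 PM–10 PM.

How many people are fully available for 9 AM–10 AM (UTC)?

2

Tara in UTC: 08:00-08:30, 09:30-11:00, 11:30-12:30, 16:00-18:00 (subtract 1h to convert from UTC+1).
Quinn in UTC: 07:30-09:00, 09:30-11:30, 13:30-17:30, 18:00-19:00 (add 1h to convert from UTC-1).
Clara in UTC: 14:00-15:00, 17:00-20:00 (subtract 1h to convert from UTC+1).
Bashir in UTC: 08:00-11:00, 11:30-13:30, 14:00-14:30, 17:30-19:30 (subtract 1h to convert from UTC+1).
Alice in UTC: 08:30-14:00, 15:00-17:30, 18:00-21:00 (subtract 1h to convert from UTC+1).
Bashir and Alice can make the full 09:00-10:00 slot — that's 2.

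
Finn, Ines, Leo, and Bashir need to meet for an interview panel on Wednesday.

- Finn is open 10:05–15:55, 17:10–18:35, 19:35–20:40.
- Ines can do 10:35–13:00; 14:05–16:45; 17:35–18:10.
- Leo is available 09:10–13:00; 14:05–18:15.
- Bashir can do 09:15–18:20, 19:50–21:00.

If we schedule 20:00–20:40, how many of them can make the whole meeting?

Finn and Bashir can make the full 20:00-20:40 slot — that's 2.

2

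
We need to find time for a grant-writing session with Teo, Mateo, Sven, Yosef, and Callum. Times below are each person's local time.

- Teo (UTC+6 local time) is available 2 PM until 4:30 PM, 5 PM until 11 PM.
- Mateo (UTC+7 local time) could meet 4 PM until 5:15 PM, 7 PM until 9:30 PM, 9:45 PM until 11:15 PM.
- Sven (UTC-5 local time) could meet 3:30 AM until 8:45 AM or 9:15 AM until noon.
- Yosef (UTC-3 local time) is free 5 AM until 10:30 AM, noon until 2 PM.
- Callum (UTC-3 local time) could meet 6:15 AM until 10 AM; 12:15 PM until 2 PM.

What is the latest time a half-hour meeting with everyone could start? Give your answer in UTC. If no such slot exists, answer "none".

15:45

Teo in UTC: 08:00-10:30, 11:00-17:00 (subtract 6h to convert from UTC+6).
Mateo in UTC: 09:00-10:15, 12:00-14:30, 14:45-16:15 (subtract 7h to convert from UTC+7).
Sven in UTC: 08:30-13:45, 14:15-17:00 (add 5h to convert from UTC-5).
Yosef in UTC: 08:00-13:30, 15:00-17:00 (add 3h to convert from UTC-3).
Callum in UTC: 09:15-13:00, 15:15-17:00 (add 3h to convert from UTC-3).
Teo ∩ Mateo: 09:00-10:15, 12:00-14:30, 14:45-16:15.
Teo ∩ Mateo ∩ Sven: 09:00-10:15, 12:00-13:45, 14:15-14:30, 14:45-16:15.
Teo ∩ Mateo ∩ Sven ∩ Yosef: 09:00-10:15, 12:00-13:30, 15:00-16:15.
Teo ∩ Mateo ∩ Sven ∩ Yosef ∩ Callum: 09:15-10:15, 12:00-13:00, 15:15-16:15.
The last common window of at least 30 minutes is 15:15-16:15; a 30-minute meeting can start as late as 15:45 and still end by 16:15.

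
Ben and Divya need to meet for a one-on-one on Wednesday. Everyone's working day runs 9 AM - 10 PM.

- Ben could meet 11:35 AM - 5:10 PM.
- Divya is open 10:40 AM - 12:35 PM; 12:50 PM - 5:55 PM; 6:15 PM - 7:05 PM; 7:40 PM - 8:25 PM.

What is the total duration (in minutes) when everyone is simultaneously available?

320

Ben ∩ Divya: 11:35-12:35, 12:50-17:10.
Summing the common windows: 60 + 260 = 320 minutes.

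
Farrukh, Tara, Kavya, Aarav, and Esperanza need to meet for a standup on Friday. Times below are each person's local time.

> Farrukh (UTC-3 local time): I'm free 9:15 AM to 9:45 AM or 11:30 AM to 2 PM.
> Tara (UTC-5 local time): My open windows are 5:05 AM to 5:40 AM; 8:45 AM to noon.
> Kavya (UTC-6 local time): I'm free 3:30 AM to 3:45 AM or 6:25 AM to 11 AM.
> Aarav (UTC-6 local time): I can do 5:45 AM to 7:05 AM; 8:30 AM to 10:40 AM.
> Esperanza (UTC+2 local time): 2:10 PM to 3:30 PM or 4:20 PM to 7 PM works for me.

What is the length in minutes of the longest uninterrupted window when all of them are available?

130

Farrukh in UTC: 12:15-12:45, 14:30-17:00 (add 3h to convert from UTC-3).
Tara in UTC: 10:05-10:40, 13:45-17:00 (add 5h to convert from UTC-5).
Kavya in UTC: 09:30-09:45, 12:25-17:00 (add 6h to convert from UTC-6).
Aarav in UTC: 11:45-13:05, 14:30-16:40 (add 6h to convert from UTC-6).
Esperanza in UTC: 12:10-13:30, 14:20-17:00 (subtract 2h to convert from UTC+2).
Farrukh ∩ Tara: 14:30-17:00.
Farrukh ∩ Tara ∩ Kavya: 14:30-17:00.
Farrukh ∩ Tara ∩ Kavya ∩ Aarav: 14:30-16:40.
Farrukh ∩ Tara ∩ Kavya ∩ Aarav ∩ Esperanza: 14:30-16:40.
The longest is 14:30-16:40 at 130 minutes.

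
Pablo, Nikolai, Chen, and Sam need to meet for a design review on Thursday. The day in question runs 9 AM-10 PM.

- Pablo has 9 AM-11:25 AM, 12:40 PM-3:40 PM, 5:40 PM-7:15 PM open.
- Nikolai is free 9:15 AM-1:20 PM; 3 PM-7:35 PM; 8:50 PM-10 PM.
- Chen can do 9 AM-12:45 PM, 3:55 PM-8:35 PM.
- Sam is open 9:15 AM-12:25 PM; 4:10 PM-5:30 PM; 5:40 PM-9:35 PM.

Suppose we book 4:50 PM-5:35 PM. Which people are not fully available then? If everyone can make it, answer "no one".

Pablo: not fully free for 16:50-17:35. Nikolai: free for 16:50-17:35. Chen: free for 16:50-17:35. Sam: not fully free for 16:50-17:35.

Pablo, Sam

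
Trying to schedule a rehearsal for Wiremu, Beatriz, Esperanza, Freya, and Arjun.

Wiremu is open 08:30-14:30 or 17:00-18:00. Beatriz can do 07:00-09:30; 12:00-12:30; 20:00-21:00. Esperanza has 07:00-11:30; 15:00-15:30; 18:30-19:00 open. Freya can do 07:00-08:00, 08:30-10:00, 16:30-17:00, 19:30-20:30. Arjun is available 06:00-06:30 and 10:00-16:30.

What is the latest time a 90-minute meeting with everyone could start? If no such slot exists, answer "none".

Wiremu ∩ Beatriz: 08:30-09:30, 12:00-12:30.
Wiremu ∩ Beatriz ∩ Esperanza: 08:30-09:30.
Wiremu ∩ Beatriz ∩ Esperanza ∩ Freya: 08:30-09:30.
Wiremu ∩ Beatriz ∩ Esperanza ∩ Freya ∩ Arjun: ∅.
There is no time when everyone is free.
No common window is at least 90 minutes long.

none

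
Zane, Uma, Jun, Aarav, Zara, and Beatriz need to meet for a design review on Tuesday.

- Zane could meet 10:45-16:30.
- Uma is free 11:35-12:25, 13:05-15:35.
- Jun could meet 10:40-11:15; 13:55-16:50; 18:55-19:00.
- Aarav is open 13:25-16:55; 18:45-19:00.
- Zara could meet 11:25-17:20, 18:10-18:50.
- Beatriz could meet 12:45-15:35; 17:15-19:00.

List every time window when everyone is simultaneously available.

Zane ∩ Uma: 11:35-12:25, 13:05-15:35.
Zane ∩ Uma ∩ Jun: 13:55-15:35.
Zane ∩ Uma ∩ Jun ∩ Aarav: 13:55-15:35.
Zane ∩ Uma ∩ Jun ∩ Aarav ∩ Zara: 13:55-15:35.
Zane ∩ Uma ∩ Jun ∩ Aarav ∩ Zara ∩ Beatriz: 13:55-15:35.

13:55-15:35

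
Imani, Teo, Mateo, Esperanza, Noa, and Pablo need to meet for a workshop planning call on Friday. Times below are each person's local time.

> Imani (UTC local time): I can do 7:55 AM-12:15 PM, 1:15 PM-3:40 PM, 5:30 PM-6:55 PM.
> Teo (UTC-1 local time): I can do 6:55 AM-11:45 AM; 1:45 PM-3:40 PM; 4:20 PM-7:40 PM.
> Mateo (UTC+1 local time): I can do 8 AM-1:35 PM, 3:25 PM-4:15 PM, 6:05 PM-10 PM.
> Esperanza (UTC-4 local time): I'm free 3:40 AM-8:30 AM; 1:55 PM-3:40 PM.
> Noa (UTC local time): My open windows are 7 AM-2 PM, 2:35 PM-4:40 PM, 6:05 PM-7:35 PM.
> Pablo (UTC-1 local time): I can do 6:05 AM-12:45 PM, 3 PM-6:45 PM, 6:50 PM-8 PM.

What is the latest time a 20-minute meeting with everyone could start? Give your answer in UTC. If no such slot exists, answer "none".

18:35

Imani in UTC: 07:55-12:15, 13:15-15:40, 17:30-18:55.
Teo in UTC: 07:55-12:45, 14:45-16:40, 17:20-20:40 (add 1h to convert from UTC-1).
Mateo in UTC: 07:00-12:35, 14:25-15:15, 17:05-21:00 (subtract 1h to convert from UTC+1).
Esperanza in UTC: 07:40-12:30, 17:55-19:40 (add 4h to convert from UTC-4).
Noa in UTC: 07:00-14:00, 14:35-16:40, 18:05-19:35.
Pablo in UTC: 07:05-13:45, 16:00-19:45, 19:50-21:00 (add 1h to convert from UTC-1).
Imani ∩ Teo: 07:55-12:15, 14:45-15:40, 17:30-18:55.
Imani ∩ Teo ∩ Mateo: 07:55-12:15, 14:45-15:15, 17:30-18:55.
Imani ∩ Teo ∩ Mateo ∩ Esperanza: 07:55-12:15, 17:55-18:55.
Imani ∩ Teo ∩ Mateo ∩ Esperanza ∩ Noa: 07:55-12:15, 18:05-18:55.
Imani ∩ Teo ∩ Mateo ∩ Esperanza ∩ Noa ∩ Pablo: 07:55-12:15, 18:05-18:55.
Those are the intersection windows.
The last common window of at least 20 minutes is 18:05-18:55; a 20-minute meeting can start as late as 18:35 and still end by 18:55.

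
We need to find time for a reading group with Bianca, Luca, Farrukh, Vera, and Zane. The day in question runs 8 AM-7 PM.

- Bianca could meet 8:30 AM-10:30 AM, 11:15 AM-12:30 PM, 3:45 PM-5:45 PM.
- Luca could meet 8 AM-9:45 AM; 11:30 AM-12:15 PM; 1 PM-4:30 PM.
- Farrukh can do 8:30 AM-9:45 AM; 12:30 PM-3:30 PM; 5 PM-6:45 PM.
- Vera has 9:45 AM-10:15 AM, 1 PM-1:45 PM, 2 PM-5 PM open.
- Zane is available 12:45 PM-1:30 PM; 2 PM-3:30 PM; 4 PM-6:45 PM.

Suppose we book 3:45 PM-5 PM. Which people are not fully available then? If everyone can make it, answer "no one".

Farrukh, Luca, Zane

Bianca: free for 15:45-17:00. Luca: not fully free for 15:45-17:00. Farrukh: not fully free for 15:45-17:00. Vera: free for 15:45-17:00. Zane: not fully free for 15:45-17:00.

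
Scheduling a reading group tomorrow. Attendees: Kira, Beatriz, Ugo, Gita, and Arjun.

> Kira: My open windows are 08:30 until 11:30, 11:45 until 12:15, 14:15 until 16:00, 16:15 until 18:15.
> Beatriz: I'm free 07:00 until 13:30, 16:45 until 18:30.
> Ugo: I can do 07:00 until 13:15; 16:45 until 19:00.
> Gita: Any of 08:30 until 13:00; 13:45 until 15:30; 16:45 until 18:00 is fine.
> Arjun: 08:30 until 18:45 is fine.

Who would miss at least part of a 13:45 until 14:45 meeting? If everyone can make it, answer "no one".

Beatriz, Kira, Ugo

Kira: not fully free for 13:45-14:45. Beatriz: not fully free for 13:45-14:45. Ugo: not fully free for 13:45-14:45. Gita: free for 13:45-14:45. Arjun: free for 13:45-14:45.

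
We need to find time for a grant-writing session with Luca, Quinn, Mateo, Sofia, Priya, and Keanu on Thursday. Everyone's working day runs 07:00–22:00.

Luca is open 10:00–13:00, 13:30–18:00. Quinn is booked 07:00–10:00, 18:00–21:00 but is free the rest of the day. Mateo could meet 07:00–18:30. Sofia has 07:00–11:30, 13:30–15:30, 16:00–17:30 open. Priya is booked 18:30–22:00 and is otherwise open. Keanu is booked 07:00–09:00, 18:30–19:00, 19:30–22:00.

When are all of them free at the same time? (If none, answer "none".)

10:00-11:30, 13:30-15:30, 16:00-17:30

Luca free: 10:00-13:00, 13:30-18:00.
Quinn free: 10:00-18:00, 21:00-22:00 (invert busy blocks within the working day).
Mateo free: 07:00-18:30.
Sofia free: 07:00-11:30, 13:30-15:30, 16:00-17:30.
Priya free: 07:00-18:30 (invert busy blocks within the working day).
Keanu free: 09:00-18:30, 19:00-19:30 (invert busy blocks within the working day).
Luca ∩ Quinn: 10:00-13:00, 13:30-18:00.
Luca ∩ Quinn ∩ Mateo: 10:00-13:00, 13:30-18:00.
Luca ∩ Quinn ∩ Mateo ∩ Sofia: 10:00-11:30, 13:30-15:30, 16:00-17:30.
Luca ∩ Quinn ∩ Mateo ∩ Sofia ∩ Priya: 10:00-11:30, 13:30-15:30, 16:00-17:30.
Luca ∩ Quinn ∩ Mateo ∩ Sofia ∩ Priya ∩ Keanu: 10:00-11:30, 13:30-15:30, 16:00-17:30.
So the common availability across everyone is 10:00-11:30, 13:30-15:30, 16:00-17:30.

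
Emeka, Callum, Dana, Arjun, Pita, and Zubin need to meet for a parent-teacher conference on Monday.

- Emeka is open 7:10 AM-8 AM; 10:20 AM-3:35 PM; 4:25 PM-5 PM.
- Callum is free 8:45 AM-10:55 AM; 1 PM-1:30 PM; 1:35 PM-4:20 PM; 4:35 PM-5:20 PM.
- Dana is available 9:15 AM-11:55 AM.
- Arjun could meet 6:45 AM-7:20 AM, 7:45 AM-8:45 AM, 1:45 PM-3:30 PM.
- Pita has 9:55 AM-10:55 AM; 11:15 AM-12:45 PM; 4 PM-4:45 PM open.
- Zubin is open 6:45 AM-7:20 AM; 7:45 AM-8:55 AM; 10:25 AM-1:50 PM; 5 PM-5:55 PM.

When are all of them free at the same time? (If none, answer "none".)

Emeka ∩ Callum: 10:20-10:55, 13:00-13:30, 13:35-15:35, 16:35-17:00.
Emeka ∩ Callum ∩ Dana: 10:20-10:55.
Emeka ∩ Callum ∩ Dana ∩ Arjun: ∅.
Emeka ∩ Callum ∩ Dana ∩ Arjun ∩ Pita: ∅.
Emeka ∩ Callum ∩ Dana ∩ Arjun ∩ Pita ∩ Zubin: ∅.
There is no time when everyone is free.

none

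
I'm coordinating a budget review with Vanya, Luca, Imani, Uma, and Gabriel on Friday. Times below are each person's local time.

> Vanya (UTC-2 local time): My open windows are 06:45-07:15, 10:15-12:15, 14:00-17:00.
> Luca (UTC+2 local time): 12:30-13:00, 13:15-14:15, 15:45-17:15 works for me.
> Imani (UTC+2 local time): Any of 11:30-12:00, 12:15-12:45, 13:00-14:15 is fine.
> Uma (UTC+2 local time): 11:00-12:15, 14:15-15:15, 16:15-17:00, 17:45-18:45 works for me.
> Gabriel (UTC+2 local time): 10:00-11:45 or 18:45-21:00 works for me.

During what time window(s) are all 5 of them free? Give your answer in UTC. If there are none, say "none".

none

Vanya in UTC: 08:45-09:15, 12:15-14:15, 16:00-19:00 (add 2h to convert from UTC-2).
Luca in UTC: 10:30-11:00, 11:15-12:15, 13:45-15:15 (subtract 2h to convert from UTC+2).
Imani in UTC: 09:30-10:00, 10:15-10:45, 11:00-12:15 (subtract 2h to convert from UTC+2).
Uma in UTC: 09:00-10:15, 12:15-13:15, 14:15-15:00, 15:45-16:45 (subtract 2h to convert from UTC+2).
Gabriel in UTC: 08:00-09:45, 16:45-19:00 (subtract 2h to convert from UTC+2).
Vanya ∩ Luca: 13:45-14:15.
Vanya ∩ Luca ∩ Imani: ∅.
Vanya ∩ Luca ∩ Imani ∩ Uma: ∅.
Vanya ∩ Luca ∩ Imani ∩ Uma ∩ Gabriel: ∅.
There is no time when everyone is free.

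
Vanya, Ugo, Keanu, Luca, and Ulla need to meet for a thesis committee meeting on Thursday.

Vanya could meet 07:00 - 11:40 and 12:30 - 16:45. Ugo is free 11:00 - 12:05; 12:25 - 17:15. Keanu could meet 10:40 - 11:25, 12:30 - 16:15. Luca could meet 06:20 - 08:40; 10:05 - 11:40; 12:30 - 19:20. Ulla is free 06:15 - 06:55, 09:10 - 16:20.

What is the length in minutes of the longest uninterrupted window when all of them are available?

Vanya ∩ Ugo: 11:00-11:40, 12:30-16:45.
Vanya ∩ Ugo ∩ Keanu: 11:00-11:25, 12:30-16:15.
Vanya ∩ Ugo ∩ Keanu ∩ Luca: 11:00-11:25, 12:30-16:15.
Vanya ∩ Ugo ∩ Keanu ∩ Luca ∩ Ulla: 11:00-11:25, 12:30-16:15.
The longest is 12:30-16:15 at 225 minutes.

225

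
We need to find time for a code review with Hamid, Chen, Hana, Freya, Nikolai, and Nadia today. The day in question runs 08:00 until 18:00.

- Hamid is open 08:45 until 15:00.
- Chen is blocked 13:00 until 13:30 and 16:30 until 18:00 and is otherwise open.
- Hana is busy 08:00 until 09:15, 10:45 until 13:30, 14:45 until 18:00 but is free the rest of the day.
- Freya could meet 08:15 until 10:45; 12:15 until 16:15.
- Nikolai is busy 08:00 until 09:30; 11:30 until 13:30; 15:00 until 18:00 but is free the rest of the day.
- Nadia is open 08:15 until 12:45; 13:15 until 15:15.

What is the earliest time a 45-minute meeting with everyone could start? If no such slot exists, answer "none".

09:30

Hamid free: 08:45-15:00.
Chen free: 08:00-13:00, 13:30-16:30 (invert busy blocks within the working day).
Hana free: 09:15-10:45, 13:30-14:45 (invert busy blocks within the working day).
Freya free: 08:15-10:45, 12:15-16:15.
Nikolai free: 09:30-11:30, 13:30-15:00 (invert busy blocks within the working day).
Nadia free: 08:15-12:45, 13:15-15:15.
Hamid ∩ Chen: 08:45-13:00, 13:30-15:00.
Hamid ∩ Chen ∩ Hana: 09:15-10:45, 13:30-14:45.
Hamid ∩ Chen ∩ Hana ∩ Freya: 09:15-10:45, 13:30-14:45.
Hamid ∩ Chen ∩ Hana ∩ Freya ∩ Nikolai: 09:30-10:45, 13:30-14:45.
Hamid ∩ Chen ∩ Hana ∩ Freya ∩ Nikolai ∩ Nadia: 09:30-10:45, 13:30-14:45.
The first common window of at least 45 minutes is 09:30-10:45, so the earliest start is 09:30.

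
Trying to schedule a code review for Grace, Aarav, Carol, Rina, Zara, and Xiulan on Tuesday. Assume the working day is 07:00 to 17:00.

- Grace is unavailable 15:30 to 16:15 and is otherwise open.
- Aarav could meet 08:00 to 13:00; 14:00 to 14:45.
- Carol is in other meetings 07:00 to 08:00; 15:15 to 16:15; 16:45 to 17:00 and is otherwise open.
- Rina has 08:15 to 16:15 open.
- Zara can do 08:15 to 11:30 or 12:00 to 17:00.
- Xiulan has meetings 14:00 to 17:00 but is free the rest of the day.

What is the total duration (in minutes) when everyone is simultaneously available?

Grace free: 07:00-15:30, 16:15-17:00 (invert busy blocks within the working day).
Aarav free: 08:00-13:00, 14:00-14:45.
Carol free: 08:00-15:15, 16:15-16:45 (invert busy blocks within the working day).
Rina free: 08:15-16:15.
Zara free: 08:15-11:30, 12:00-17:00.
Xiulan free: 07:00-14:00 (invert busy blocks within the working day).
Grace ∩ Aarav: 08:00-13:00, 14:00-14:45.
Grace ∩ Aarav ∩ Carol: 08:00-13:00, 14:00-14:45.
Grace ∩ Aarav ∩ Carol ∩ Rina: 08:15-13:00, 14:00-14:45.
Grace ∩ Aarav ∩ Carol ∩ Rina ∩ Zara: 08:15-11:30, 12:00-13:00, 14:00-14:45.
Grace ∩ Aarav ∩ Carol ∩ Rina ∩ Zara ∩ Xiulan: 08:15-11:30, 12:00-13:00.
So the common availability across everyone is 08:15-11:30, 12:00-13:00.
Summing the common windows: 195 + 60 = 255 minutes.

255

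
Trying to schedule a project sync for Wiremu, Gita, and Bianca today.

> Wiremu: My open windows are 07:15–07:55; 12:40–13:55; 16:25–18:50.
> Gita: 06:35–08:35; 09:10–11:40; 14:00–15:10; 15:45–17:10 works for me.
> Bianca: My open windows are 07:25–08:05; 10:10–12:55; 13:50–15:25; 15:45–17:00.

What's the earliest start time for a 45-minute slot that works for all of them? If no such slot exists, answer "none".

Wiremu ∩ Gita: 07:15-07:55, 16:25-17:10.
Wiremu ∩ Gita ∩ Bianca: 07:25-07:55, 16:25-17:00.
No common window is at least 45 minutes long.

none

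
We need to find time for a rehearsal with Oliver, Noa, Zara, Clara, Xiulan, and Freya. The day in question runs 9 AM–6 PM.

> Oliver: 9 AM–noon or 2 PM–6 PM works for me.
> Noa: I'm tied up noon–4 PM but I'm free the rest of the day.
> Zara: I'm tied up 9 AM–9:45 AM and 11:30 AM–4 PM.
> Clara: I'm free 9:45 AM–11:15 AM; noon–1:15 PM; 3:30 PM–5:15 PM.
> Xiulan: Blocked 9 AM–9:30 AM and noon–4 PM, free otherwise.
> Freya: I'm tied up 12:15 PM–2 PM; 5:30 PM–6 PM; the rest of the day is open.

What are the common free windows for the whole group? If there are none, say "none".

Oliver free: 09:00-12:00, 14:00-18:00.
Noa free: 09:00-12:00, 16:00-18:00 (invert busy blocks within the working day).
Zara free: 09:45-11:30, 16:00-18:00 (invert busy blocks within the working day).
Clara free: 09:45-11:15, 12:00-13:15, 15:30-17:15.
Xiulan free: 09:30-12:00, 16:00-18:00 (invert busy blocks within the working day).
Freya free: 09:00-12:15, 14:00-17:30 (invert busy blocks within the working day).
Oliver ∩ Noa: 09:00-12:00, 16:00-18:00.
Oliver ∩ Noa ∩ Zara: 09:45-11:30, 16:00-18:00.
Oliver ∩ Noa ∩ Zara ∩ Clara: 09:45-11:15, 16:00-17:15.
Oliver ∩ Noa ∩ Zara ∩ Clara ∩ Xiulan: 09:45-11:15, 16:00-17:15.
Oliver ∩ Noa ∩ Zara ∩ Clara ∩ Xiulan ∩ Freya: 09:45-11:15, 16:00-17:15.

09:45-11:15, 16:00-17:15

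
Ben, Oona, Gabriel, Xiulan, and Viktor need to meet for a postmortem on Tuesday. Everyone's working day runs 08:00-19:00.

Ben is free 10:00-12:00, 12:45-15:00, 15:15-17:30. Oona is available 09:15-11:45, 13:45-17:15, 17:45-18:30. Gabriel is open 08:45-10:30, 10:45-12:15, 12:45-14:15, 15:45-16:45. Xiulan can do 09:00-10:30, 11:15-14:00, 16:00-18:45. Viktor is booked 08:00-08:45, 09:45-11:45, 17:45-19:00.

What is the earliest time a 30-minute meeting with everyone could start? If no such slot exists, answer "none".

Ben free: 10:00-12:00, 12:45-15:00, 15:15-17:30.
Oona free: 09:15-11:45, 13:45-17:15, 17:45-18:30.
Gabriel free: 08:45-10:30, 10:45-12:15, 12:45-14:15, 15:45-16:45.
Xiulan free: 09:00-10:30, 11:15-14:00, 16:00-18:45.
Viktor free: 08:45-09:45, 11:45-17:45 (invert busy blocks within the working day).
Ben ∩ Oona: 10:00-11:45, 13:45-15:00, 15:15-17:15.
Ben ∩ Oona ∩ Gabriel: 10:00-10:30, 10:45-11:45, 13:45-14:15, 15:45-16:45.
Ben ∩ Oona ∩ Gabriel ∩ Xiulan: 10:00-10:30, 11:15-11:45, 13:45-14:00, 16:00-16:45.
Ben ∩ Oona ∩ Gabriel ∩ Xiulan ∩ Viktor: 13:45-14:00, 16:00-16:45.
The first common window of at least 30 minutes is 16:00-16:45, so the earliest start is 16:00.

16:00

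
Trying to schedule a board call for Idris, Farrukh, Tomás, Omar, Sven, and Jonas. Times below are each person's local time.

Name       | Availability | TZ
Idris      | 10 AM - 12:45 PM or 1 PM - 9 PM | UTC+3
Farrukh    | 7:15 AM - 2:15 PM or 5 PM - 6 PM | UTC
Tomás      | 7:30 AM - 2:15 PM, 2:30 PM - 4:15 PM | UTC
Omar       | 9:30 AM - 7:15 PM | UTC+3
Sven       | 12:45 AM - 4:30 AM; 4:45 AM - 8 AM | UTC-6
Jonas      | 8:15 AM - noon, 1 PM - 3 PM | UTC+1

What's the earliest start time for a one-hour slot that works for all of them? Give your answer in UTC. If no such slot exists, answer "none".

Idris in UTC: 07:00-09:45, 10:00-18:00 (subtract 3h to convert from UTC+3).
Farrukh in UTC: 07:15-14:15, 17:00-18:00.
Tomás in UTC: 07:30-14:15, 14:30-16:15.
Omar in UTC: 06:30-16:15 (subtract 3h to convert from UTC+3).
Sven in UTC: 06:45-10:30, 10:45-14:00 (add 6h to convert from UTC-6).
Jonas in UTC: 07:15-11:00, 12:00-14:00 (subtract 1h to convert from UTC+1).
Idris ∩ Farrukh: 07:15-09:45, 10:00-14:15, 17:00-18:00.
Idris ∩ Farrukh ∩ Tomás: 07:30-09:45, 10:00-14:15.
Idris ∩ Farrukh ∩ Tomás ∩ Omar: 07:30-09:45, 10:00-14:15.
Idris ∩ Farrukh ∩ Tomás ∩ Omar ∩ Sven: 07:30-09:45, 10:00-10:30, 10:45-14:00.
Idris ∩ Farrukh ∩ Tomás ∩ Omar ∩ Sven ∩ Jonas: 07:30-09:45, 10:00-10:30, 10:45-11:00, 12:00-14:00.
The first common window of at least 60 minutes is 07:30-09:45, so the earliest start is 07:30.

07:30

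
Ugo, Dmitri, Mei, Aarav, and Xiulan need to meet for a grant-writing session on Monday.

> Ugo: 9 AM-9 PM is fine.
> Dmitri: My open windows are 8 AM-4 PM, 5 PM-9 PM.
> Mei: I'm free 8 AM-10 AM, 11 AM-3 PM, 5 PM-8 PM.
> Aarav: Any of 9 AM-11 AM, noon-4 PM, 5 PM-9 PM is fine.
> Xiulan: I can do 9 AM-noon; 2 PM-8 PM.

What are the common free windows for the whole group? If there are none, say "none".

09:00-10:00, 14:00-15:00, 17:00-20:00

Ugo ∩ Dmitri: 09:00-16:00, 17:00-21:00.
Ugo ∩ Dmitri ∩ Mei: 09:00-10:00, 11:00-15:00, 17:00-20:00.
Ugo ∩ Dmitri ∩ Mei ∩ Aarav: 09:00-10:00, 12:00-15:00, 17:00-20:00.
Ugo ∩ Dmitri ∩ Mei ∩ Aarav ∩ Xiulan: 09:00-10:00, 14:00-15:00, 17:00-20:00.
Those are the intersection windows.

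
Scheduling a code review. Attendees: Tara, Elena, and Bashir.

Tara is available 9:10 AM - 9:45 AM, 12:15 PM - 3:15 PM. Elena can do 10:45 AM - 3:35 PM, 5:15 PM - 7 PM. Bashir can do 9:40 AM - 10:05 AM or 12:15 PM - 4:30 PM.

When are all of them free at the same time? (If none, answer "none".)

Tara ∩ Elena: 12:15-15:15.
Tara ∩ Elena ∩ Bashir: 12:15-15:15.

12:15-15:15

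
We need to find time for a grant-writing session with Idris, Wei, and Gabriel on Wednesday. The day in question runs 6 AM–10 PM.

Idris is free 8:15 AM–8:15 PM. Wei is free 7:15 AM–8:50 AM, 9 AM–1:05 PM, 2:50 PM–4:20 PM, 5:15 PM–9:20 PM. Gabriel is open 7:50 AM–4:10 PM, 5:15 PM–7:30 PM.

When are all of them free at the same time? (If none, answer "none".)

Idris ∩ Wei: 08:15-08:50, 09:00-13:05, 14:50-16:20, 17:15-20:15.
Idris ∩ Wei ∩ Gabriel: 08:15-08:50, 09:00-13:05, 14:50-16:10, 17:15-19:30.

08:15-08:50, 09:00-13:05, 14:50-16:10, 17:15-19:30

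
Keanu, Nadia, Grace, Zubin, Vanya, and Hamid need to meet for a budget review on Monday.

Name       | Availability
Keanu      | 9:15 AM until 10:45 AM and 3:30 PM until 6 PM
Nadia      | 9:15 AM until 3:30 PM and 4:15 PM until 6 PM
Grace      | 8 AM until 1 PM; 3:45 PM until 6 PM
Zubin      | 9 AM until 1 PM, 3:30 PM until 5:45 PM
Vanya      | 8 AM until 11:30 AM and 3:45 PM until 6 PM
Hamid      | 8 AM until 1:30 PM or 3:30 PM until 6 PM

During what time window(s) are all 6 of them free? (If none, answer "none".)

Keanu ∩ Nadia: 09:15-10:45, 16:15-18:00.
Keanu ∩ Nadia ∩ Grace: 09:15-10:45, 16:15-18:00.
Keanu ∩ Nadia ∩ Grace ∩ Zubin: 09:15-10:45, 16:15-17:45.
Keanu ∩ Nadia ∩ Grace ∩ Zubin ∩ Vanya: 09:15-10:45, 16:15-17:45.
Keanu ∩ Nadia ∩ Grace ∩ Zubin ∩ Vanya ∩ Hamid: 09:15-10:45, 16:15-17:45.
Those are the intersection windows.

09:15-10:45, 16:15-17:45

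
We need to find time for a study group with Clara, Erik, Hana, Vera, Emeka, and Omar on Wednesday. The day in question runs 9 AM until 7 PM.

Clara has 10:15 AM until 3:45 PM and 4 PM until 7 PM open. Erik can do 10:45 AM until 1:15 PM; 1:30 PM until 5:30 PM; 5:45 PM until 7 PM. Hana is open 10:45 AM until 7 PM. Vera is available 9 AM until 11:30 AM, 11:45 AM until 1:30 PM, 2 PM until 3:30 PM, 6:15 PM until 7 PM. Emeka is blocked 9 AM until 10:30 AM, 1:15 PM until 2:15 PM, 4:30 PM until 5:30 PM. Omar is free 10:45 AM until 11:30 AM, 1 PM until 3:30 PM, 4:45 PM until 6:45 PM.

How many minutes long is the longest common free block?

75

Clara free: 10:15-15:45, 16:00-19:00.
Erik free: 10:45-13:15, 13:30-17:30, 17:45-19:00.
Hana free: 10:45-19:00.
Vera free: 09:00-11:30, 11:45-13:30, 14:00-15:30, 18:15-19:00.
Emeka free: 10:30-13:15, 14:15-16:30, 17:30-19:00 (invert busy blocks within the working day).
Omar free: 10:45-11:30, 13:00-15:30, 16:45-18:45.
Clara ∩ Erik: 10:45-13:15, 13:30-15:45, 16:00-17:30, 17:45-19:00.
Clara ∩ Erik ∩ Hana: 10:45-13:15, 13:30-15:45, 16:00-17:30, 17:45-19:00.
Clara ∩ Erik ∩ Hana ∩ Vera: 10:45-11:30, 11:45-13:15, 14:00-15:30, 18:15-19:00.
Clara ∩ Erik ∩ Hana ∩ Vera ∩ Emeka: 10:45-11:30, 11:45-13:15, 14:15-15:30, 18:15-19:00.
Clara ∩ Erik ∩ Hana ∩ Vera ∩ Emeka ∩ Omar: 10:45-11:30, 13:00-13:15, 14:15-15:30, 18:15-18:45.
The longest is 14:15-15:30 at 75 minutes.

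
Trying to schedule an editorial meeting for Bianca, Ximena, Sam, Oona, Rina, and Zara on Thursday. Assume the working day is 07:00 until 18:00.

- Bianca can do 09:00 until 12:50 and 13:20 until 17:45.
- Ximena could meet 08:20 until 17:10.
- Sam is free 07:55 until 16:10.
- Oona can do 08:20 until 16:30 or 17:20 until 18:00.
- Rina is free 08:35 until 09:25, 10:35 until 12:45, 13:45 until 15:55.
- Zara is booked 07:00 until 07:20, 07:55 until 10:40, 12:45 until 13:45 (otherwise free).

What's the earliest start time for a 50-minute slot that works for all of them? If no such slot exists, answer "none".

10:40

Bianca free: 09:00-12:50, 13:20-17:45.
Ximena free: 08:20-17:10.
Sam free: 07:55-16:10.
Oona free: 08:20-16:30, 17:20-18:00.
Rina free: 08:35-09:25, 10:35-12:45, 13:45-15:55.
Zara free: 07:20-07:55, 10:40-12:45, 13:45-18:00 (invert busy blocks within the working day).
Bianca ∩ Ximena: 09:00-12:50, 13:20-17:10.
Bianca ∩ Ximena ∩ Sam: 09:00-12:50, 13:20-16:10.
Bianca ∩ Ximena ∩ Sam ∩ Oona: 09:00-12:50, 13:20-16:10.
Bianca ∩ Ximena ∩ Sam ∩ Oona ∩ Rina: 09:00-09:25, 10:35-12:45, 13:45-15:55.
Bianca ∩ Ximena ∩ Sam ∩ Oona ∩ Rina ∩ Zara: 10:40-12:45, 13:45-15:55.
The first common window of at least 50 minutes is 10:40-12:45, so the earliest start is 10:40.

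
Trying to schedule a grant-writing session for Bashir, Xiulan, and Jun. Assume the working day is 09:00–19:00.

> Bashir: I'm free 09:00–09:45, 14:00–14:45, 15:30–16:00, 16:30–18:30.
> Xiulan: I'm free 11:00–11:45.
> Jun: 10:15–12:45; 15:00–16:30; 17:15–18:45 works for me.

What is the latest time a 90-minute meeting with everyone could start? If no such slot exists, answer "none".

Bashir ∩ Xiulan: ∅.
Bashir ∩ Xiulan ∩ Jun: ∅.
There is no time when everyone is free.
No common window is at least 90 minutes long.

none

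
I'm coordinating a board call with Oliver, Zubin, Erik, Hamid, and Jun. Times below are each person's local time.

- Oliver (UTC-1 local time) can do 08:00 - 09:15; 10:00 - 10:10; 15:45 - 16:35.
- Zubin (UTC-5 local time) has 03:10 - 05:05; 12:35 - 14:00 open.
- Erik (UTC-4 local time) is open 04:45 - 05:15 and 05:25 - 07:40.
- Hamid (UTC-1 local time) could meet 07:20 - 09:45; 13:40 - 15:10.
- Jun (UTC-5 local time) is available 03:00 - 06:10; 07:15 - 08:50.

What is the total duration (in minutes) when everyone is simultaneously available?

55

Oliver in UTC: 09:00-10:15, 11:00-11:10, 16:45-17:35 (add 1h to convert from UTC-1).
Zubin in UTC: 08:10-10:05, 17:35-19:00 (add 5h to convert from UTC-5).
Erik in UTC: 08:45-09:15, 09:25-11:40 (add 4h to convert from UTC-4).
Hamid in UTC: 08:20-10:45, 14:40-16:10 (add 1h to convert from UTC-1).
Jun in UTC: 08:00-11:10, 12:15-13:50 (add 5h to convert from UTC-5).
Oliver ∩ Zubin: 09:00-10:05.
Oliver ∩ Zubin ∩ Erik: 09:00-09:15, 09:25-10:05.
Oliver ∩ Zubin ∩ Erik ∩ Hamid: 09:00-09:15, 09:25-10:05.
Oliver ∩ Zubin ∩ Erik ∩ Hamid ∩ Jun: 09:00-09:15, 09:25-10:05.
So the common availability across everyone is 09:00-09:15, 09:25-10:05.
Summing the common windows: 15 + 40 = 55 minutes.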